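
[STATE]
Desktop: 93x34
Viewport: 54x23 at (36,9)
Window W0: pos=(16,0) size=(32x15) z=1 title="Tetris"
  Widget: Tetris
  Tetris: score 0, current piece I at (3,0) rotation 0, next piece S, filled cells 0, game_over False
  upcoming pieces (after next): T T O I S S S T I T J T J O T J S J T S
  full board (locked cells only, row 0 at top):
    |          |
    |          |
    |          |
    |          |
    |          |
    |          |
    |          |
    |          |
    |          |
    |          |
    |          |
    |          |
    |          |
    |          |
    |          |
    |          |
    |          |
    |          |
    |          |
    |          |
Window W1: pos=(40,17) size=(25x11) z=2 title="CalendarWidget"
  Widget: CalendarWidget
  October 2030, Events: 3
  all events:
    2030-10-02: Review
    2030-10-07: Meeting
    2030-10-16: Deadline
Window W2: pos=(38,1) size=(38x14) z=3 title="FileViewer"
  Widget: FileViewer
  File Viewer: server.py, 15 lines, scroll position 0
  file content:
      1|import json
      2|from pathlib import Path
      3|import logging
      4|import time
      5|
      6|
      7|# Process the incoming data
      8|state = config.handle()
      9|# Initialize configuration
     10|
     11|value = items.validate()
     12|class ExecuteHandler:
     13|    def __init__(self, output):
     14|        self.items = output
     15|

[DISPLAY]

  ┃                                   ░┃              
  ┃# Process the incoming data        ░┃              
  ┃state = config.handle()            ░┃              
  ┃# Initialize configuration         ░┃              
  ┃                                   ▼┃              
━━┗━━━━━━━━━━━━━━━━━━━━━━━━━━━━━━━━━━━━┛              
                                                      
                                                      
    ┏━━━━━━━━━━━━━━━━━━━━━━━┓                         
    ┃ CalendarWidget        ┃                         
    ┠───────────────────────┨                         
    ┃      October 2030     ┃                         
    ┃Mo Tu We Th Fr Sa Su   ┃                         
    ┃    1  2*  3  4  5  6  ┃                         
    ┃ 7*  8  9 10 11 12 13  ┃                         
    ┃14 15 16* 17 18 19 20  ┃                         
    ┃21 22 23 24 25 26 27   ┃                         
    ┃28 29 30 31            ┃                         
    ┗━━━━━━━━━━━━━━━━━━━━━━━┛                         
                                                      
                                                      
                                                      
                                                      


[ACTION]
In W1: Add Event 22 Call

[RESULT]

  ┃                                   ░┃              
  ┃# Process the incoming data        ░┃              
  ┃state = config.handle()            ░┃              
  ┃# Initialize configuration         ░┃              
  ┃                                   ▼┃              
━━┗━━━━━━━━━━━━━━━━━━━━━━━━━━━━━━━━━━━━┛              
                                                      
                                                      
    ┏━━━━━━━━━━━━━━━━━━━━━━━┓                         
    ┃ CalendarWidget        ┃                         
    ┠───────────────────────┨                         
    ┃      October 2030     ┃                         
    ┃Mo Tu We Th Fr Sa Su   ┃                         
    ┃    1  2*  3  4  5  6  ┃                         
    ┃ 7*  8  9 10 11 12 13  ┃                         
    ┃14 15 16* 17 18 19 20  ┃                         
    ┃21 22* 23 24 25 26 27  ┃                         
    ┃28 29 30 31            ┃                         
    ┗━━━━━━━━━━━━━━━━━━━━━━━┛                         
                                                      
                                                      
                                                      
                                                      


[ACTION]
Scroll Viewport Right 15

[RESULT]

                                   ░┃                 
# Process the incoming data        ░┃                 
state = config.handle()            ░┃                 
# Initialize configuration         ░┃                 
                                   ▼┃                 
━━━━━━━━━━━━━━━━━━━━━━━━━━━━━━━━━━━━┛                 
                                                      
                                                      
 ┏━━━━━━━━━━━━━━━━━━━━━━━┓                            
 ┃ CalendarWidget        ┃                            
 ┠───────────────────────┨                            
 ┃      October 2030     ┃                            
 ┃Mo Tu We Th Fr Sa Su   ┃                            
 ┃    1  2*  3  4  5  6  ┃                            
 ┃ 7*  8  9 10 11 12 13  ┃                            
 ┃14 15 16* 17 18 19 20  ┃                            
 ┃21 22* 23 24 25 26 27  ┃                            
 ┃28 29 30 31            ┃                            
 ┗━━━━━━━━━━━━━━━━━━━━━━━┛                            
                                                      
                                                      
                                                      
                                                      


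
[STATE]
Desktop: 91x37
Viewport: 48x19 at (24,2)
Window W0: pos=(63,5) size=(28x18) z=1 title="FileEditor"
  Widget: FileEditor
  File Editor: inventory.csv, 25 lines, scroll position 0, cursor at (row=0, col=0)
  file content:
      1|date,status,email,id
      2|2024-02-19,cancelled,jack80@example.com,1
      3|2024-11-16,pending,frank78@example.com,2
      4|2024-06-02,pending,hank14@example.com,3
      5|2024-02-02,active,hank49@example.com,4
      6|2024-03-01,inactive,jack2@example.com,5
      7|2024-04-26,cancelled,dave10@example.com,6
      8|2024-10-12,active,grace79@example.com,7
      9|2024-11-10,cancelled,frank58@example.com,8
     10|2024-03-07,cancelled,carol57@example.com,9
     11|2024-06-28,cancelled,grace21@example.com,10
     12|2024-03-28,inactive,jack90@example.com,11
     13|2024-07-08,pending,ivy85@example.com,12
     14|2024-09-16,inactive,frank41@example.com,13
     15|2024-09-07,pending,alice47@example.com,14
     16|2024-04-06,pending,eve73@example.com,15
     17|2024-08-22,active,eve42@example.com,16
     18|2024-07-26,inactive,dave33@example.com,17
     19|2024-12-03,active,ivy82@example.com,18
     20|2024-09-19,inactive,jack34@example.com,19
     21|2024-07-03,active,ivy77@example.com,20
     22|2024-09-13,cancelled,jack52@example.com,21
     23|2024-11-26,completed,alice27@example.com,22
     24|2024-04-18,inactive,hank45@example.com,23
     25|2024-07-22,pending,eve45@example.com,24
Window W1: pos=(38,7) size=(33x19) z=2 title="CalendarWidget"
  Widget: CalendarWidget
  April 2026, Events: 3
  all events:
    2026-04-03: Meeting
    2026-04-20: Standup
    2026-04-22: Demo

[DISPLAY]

                                                
                                                
                                                
                                       ┏━━━━━━━━
                                       ┃ FileEdi
              ┏━━━━━━━━━━━━━━━━━━━━━━━━━━━━━━━┓─
              ┃ CalendarWidget                ┃a
              ┠───────────────────────────────┨-
              ┃           April 2026          ┃-
              ┃Mo Tu We Th Fr Sa Su           ┃-
              ┃       1  2  3*  4  5          ┃-
              ┃ 6  7  8  9 10 11 12           ┃-
              ┃13 14 15 16 17 18 19           ┃-
              ┃20* 21 22* 23 24 25 26         ┃-
              ┃27 28 29 30                    ┃-
              ┃                               ┃-
              ┃                               ┃-
              ┃                               ┃-
              ┃                               ┃-


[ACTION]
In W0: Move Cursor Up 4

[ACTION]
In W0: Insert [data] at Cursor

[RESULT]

                                                
                                                
                                                
                                       ┏━━━━━━━━
                                       ┃ FileEdi
              ┏━━━━━━━━━━━━━━━━━━━━━━━━━━━━━━━┓─
              ┃ CalendarWidget                ┃e
              ┠───────────────────────────────┨-
              ┃           April 2026          ┃-
              ┃Mo Tu We Th Fr Sa Su           ┃-
              ┃       1  2  3*  4  5          ┃-
              ┃ 6  7  8  9 10 11 12           ┃-
              ┃13 14 15 16 17 18 19           ┃-
              ┃20* 21 22* 23 24 25 26         ┃-
              ┃27 28 29 30                    ┃-
              ┃                               ┃-
              ┃                               ┃-
              ┃                               ┃-
              ┃                               ┃-


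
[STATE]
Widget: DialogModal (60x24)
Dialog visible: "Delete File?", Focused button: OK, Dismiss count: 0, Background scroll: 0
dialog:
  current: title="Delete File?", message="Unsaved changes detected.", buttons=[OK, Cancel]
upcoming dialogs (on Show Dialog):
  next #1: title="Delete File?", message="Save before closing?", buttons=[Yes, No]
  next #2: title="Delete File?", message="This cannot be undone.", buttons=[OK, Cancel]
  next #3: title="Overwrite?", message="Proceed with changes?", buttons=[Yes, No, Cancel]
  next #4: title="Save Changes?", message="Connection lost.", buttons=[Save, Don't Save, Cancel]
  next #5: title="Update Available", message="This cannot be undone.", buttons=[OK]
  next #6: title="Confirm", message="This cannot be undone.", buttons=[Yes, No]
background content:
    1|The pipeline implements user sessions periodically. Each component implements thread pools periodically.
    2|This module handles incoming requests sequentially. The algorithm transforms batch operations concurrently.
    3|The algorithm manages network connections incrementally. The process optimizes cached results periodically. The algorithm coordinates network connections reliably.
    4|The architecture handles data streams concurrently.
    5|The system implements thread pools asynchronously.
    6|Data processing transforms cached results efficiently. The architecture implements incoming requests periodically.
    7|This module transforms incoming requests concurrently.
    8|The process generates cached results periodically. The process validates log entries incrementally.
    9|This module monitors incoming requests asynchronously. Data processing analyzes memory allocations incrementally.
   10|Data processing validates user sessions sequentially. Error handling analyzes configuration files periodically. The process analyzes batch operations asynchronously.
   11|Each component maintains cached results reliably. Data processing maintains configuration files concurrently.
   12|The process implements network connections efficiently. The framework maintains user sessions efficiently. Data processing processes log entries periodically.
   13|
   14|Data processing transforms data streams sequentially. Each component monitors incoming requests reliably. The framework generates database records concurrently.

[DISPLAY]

The pipeline implements user sessions periodically. Each com
This module handles incoming requests sequentially. The algo
The algorithm manages network connections incrementally. The
The architecture handles data streams concurrently.         
The system implements thread pools asynchronously.          
Data processing transforms cached results efficiently. The a
This module transforms incoming requests concurrently.      
The process generates cached results periodically. The proce
This module monitors incoming requests asynchronously. Data 
Data processing┌───────────────────────────┐entially. Error 
Each component │        Delete File?       │ably. Data proce
The process imp│ Unsaved changes detected. │fficiently. The 
               │       [OK]  Cancel        │                
Data processing└───────────────────────────┘entially. Each c
                                                            
                                                            
                                                            
                                                            
                                                            
                                                            
                                                            
                                                            
                                                            
                                                            


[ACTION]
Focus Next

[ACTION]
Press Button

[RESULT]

The pipeline implements user sessions periodically. Each com
This module handles incoming requests sequentially. The algo
The algorithm manages network connections incrementally. The
The architecture handles data streams concurrently.         
The system implements thread pools asynchronously.          
Data processing transforms cached results efficiently. The a
This module transforms incoming requests concurrently.      
The process generates cached results periodically. The proce
This module monitors incoming requests asynchronously. Data 
Data processing validates user sessions sequentially. Error 
Each component maintains cached results reliably. Data proce
The process implements network connections efficiently. The 
                                                            
Data processing transforms data streams sequentially. Each c
                                                            
                                                            
                                                            
                                                            
                                                            
                                                            
                                                            
                                                            
                                                            
                                                            


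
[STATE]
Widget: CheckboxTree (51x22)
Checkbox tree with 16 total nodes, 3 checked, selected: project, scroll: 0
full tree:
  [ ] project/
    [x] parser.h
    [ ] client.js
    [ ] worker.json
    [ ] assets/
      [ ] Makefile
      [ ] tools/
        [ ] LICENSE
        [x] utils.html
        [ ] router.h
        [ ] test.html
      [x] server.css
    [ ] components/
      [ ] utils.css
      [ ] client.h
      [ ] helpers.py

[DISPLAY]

>[-] project/                                      
   [x] parser.h                                    
   [ ] client.js                                   
   [ ] worker.json                                 
   [-] assets/                                     
     [ ] Makefile                                  
     [-] tools/                                    
       [ ] LICENSE                                 
       [x] utils.html                              
       [ ] router.h                                
       [ ] test.html                               
     [x] server.css                                
   [ ] components/                                 
     [ ] utils.css                                 
     [ ] client.h                                  
     [ ] helpers.py                                
                                                   
                                                   
                                                   
                                                   
                                                   
                                                   


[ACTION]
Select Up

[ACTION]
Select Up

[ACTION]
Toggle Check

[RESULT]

>[x] project/                                      
   [x] parser.h                                    
   [x] client.js                                   
   [x] worker.json                                 
   [x] assets/                                     
     [x] Makefile                                  
     [x] tools/                                    
       [x] LICENSE                                 
       [x] utils.html                              
       [x] router.h                                
       [x] test.html                               
     [x] server.css                                
   [x] components/                                 
     [x] utils.css                                 
     [x] client.h                                  
     [x] helpers.py                                
                                                   
                                                   
                                                   
                                                   
                                                   
                                                   


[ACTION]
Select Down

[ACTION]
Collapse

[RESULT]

 [x] project/                                      
>  [x] parser.h                                    
   [x] client.js                                   
   [x] worker.json                                 
   [x] assets/                                     
     [x] Makefile                                  
     [x] tools/                                    
       [x] LICENSE                                 
       [x] utils.html                              
       [x] router.h                                
       [x] test.html                               
     [x] server.css                                
   [x] components/                                 
     [x] utils.css                                 
     [x] client.h                                  
     [x] helpers.py                                
                                                   
                                                   
                                                   
                                                   
                                                   
                                                   


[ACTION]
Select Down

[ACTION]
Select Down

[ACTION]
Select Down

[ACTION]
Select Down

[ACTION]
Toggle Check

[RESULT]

 [-] project/                                      
   [x] parser.h                                    
   [x] client.js                                   
   [x] worker.json                                 
   [-] assets/                                     
>    [ ] Makefile                                  
     [x] tools/                                    
       [x] LICENSE                                 
       [x] utils.html                              
       [x] router.h                                
       [x] test.html                               
     [x] server.css                                
   [x] components/                                 
     [x] utils.css                                 
     [x] client.h                                  
     [x] helpers.py                                
                                                   
                                                   
                                                   
                                                   
                                                   
                                                   


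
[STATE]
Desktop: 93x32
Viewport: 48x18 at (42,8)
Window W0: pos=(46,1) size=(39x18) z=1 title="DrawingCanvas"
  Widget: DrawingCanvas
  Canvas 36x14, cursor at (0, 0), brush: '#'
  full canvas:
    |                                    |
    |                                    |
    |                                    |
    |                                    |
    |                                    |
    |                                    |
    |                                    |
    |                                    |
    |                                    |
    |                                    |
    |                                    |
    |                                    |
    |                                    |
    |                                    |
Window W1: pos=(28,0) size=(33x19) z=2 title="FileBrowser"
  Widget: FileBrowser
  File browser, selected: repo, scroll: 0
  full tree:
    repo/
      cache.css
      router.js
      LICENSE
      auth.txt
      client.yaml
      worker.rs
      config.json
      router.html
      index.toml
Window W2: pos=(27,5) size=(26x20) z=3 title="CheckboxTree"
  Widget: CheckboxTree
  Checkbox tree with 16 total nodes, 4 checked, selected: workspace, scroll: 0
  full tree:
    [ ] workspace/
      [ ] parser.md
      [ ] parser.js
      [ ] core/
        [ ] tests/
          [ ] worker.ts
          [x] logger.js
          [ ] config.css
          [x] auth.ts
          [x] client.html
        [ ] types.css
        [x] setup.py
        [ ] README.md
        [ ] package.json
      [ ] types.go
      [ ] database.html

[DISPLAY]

/         ┃       ┃                       ┃     
md        ┃       ┃                       ┃     
js        ┃       ┃                       ┃     
          ┃       ┃                       ┃     
/         ┃       ┃                       ┃     
ker.ts    ┃       ┃                       ┃     
ger.js    ┃       ┃                       ┃     
fig.css   ┃       ┃                       ┃     
h.ts      ┃       ┃                       ┃     
ent.html  ┃       ┃                       ┃     
.css      ┃━━━━━━━┛━━━━━━━━━━━━━━━━━━━━━━━┛     
.py       ┃                                     
E.md      ┃                                     
ge.json   ┃                                     
o         ┃                                     
e.html    ┃                                     
━━━━━━━━━━┛                                     
                                                


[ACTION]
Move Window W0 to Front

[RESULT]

/   ┃                                     ┃     
md  ┃                                     ┃     
js  ┃                                     ┃     
    ┃                                     ┃     
/   ┃                                     ┃     
ker.┃                                     ┃     
ger.┃                                     ┃     
fig.┃                                     ┃     
h.ts┃                                     ┃     
ent.┃                                     ┃     
.css┗━━━━━━━━━━━━━━━━━━━━━━━━━━━━━━━━━━━━━┛     
.py       ┃                                     
E.md      ┃                                     
ge.json   ┃                                     
o         ┃                                     
e.html    ┃                                     
━━━━━━━━━━┛                                     
                                                


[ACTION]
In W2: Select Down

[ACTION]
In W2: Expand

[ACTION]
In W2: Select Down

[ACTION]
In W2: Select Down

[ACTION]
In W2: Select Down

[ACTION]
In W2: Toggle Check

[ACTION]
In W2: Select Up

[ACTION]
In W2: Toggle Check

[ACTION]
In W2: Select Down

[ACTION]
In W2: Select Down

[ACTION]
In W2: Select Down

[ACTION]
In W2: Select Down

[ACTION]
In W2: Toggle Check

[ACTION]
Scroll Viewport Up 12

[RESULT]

━━━━━━━━━━━━━━━━━━┓                             
    ┏━━━━━━━━━━━━━━━━━━━━━━━━━━━━━━━━━━━━━┓     
────┃ DrawingCanvas                       ┃     
    ┠─────────────────────────────────────┨     
    ┃+                                    ┃     
━━━━┃                                     ┃     
    ┃                                     ┃     
────┃                                     ┃     
/   ┃                                     ┃     
md  ┃                                     ┃     
js  ┃                                     ┃     
    ┃                                     ┃     
/   ┃                                     ┃     
ker.┃                                     ┃     
ger.┃                                     ┃     
fig.┃                                     ┃     
h.ts┃                                     ┃     
ent.┃                                     ┃     


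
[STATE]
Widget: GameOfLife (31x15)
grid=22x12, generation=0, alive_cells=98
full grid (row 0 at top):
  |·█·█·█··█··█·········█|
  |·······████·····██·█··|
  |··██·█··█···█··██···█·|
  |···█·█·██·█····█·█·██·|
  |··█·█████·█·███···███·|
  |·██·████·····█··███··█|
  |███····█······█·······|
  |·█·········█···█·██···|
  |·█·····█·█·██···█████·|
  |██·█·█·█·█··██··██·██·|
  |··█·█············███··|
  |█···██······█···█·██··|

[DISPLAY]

Gen: 0                         
·█·█·█··█··█·········█         
·······████·····██·█··         
··██·█··█···█··██···█·         
···█·█·██·█····█·█·██·         
··█·█████·█·███···███·         
·██·████·····█··███··█         
███····█······█·······         
·█·········█···█·██···         
·█·····█·█·██···█████·         
██·█·█·█·█··██··██·██·         
··█·█············███··         
█···██······█···█·██··         
                               
                               


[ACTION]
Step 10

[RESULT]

Gen: 10                        
······················         
··········█·█·███·····         
··········█·█··██·····         
··········███·██······         
········█···█·█·█·····         
········███····██·····         
·········██·██·█··█···         
············██··███···         
·██··█··██·█·····█····         
··█··█··████··········         
█·········█···········         
█████·················         
                               
                               


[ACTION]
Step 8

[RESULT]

Gen: 18                        
·············███······         
·········███·████·····         
········█·██·█████····         
········█·█······█····         
·········█············         
············██·████···         
···············████···         
···█··██···█····█··█··         
··██············█·██··         
·█·█······█····██··█··         
·███······█·██··███···         
···█··················         
                               
                               


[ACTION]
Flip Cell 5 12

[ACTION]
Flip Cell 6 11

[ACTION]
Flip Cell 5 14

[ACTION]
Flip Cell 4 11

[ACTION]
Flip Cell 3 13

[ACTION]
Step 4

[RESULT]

Gen: 22                        
·················█····         
········██··██···█····         
·······██····█···██···         
·······██·█····█······         
········█·█·····█·····         
·········█······██····         
···██·····██████·███··         
···█·█·····██·····█···         
·····█·············█··         
···█·██·········█·····         
··█··█·············█··         
···█············█··█··         
                               
                               


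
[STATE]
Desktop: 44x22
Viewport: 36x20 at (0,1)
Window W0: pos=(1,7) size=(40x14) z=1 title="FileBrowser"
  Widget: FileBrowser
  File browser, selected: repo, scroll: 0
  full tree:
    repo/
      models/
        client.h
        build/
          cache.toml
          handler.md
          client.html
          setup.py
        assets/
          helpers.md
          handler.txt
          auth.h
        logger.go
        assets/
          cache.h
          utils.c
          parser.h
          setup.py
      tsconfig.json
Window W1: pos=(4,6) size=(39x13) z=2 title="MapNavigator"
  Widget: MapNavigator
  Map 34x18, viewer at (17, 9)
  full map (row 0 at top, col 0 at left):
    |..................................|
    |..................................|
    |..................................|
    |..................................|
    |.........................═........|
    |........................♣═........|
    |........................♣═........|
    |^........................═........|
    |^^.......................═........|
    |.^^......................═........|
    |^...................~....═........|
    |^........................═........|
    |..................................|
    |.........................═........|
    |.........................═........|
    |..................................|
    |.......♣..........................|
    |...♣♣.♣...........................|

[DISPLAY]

                                    
                                    
                                    
                                    
                                    
    ┏━━━━━━━━━━━━━━━━━━━━━━━━━━━━━━━
 ┏━━┃ MapNavigator                  
 ┃ F┠───────────────────────────────
 ┠──┃ ........................♣═....
 ┃> ┃ ........................♣═....
 ┃  ┃ ^........................═....
 ┃  ┃ ^^.......................═....
 ┃  ┃ .^^..............@.......═....
 ┃  ┃ ^...................~....═....
 ┃  ┃ ^........................═....
 ┃  ┃ ..............................
 ┃  ┃ .........................═....
 ┃  ┗━━━━━━━━━━━━━━━━━━━━━━━━━━━━━━━
 ┃                                  
 ┗━━━━━━━━━━━━━━━━━━━━━━━━━━━━━━━━━━


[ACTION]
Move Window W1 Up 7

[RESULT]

    ┃ MapNavigator                  
    ┠───────────────────────────────
    ┃ ........................♣═....
    ┃ ........................♣═....
    ┃ ^........................═....
    ┃ ^^.......................═....
 ┏━━┃ .^^..............@.......═....
 ┃ F┃ ^...................~....═....
 ┠──┃ ^........................═....
 ┃> ┃ ..............................
 ┃  ┃ .........................═....
 ┃  ┗━━━━━━━━━━━━━━━━━━━━━━━━━━━━━━━
 ┃                                  
 ┃                                  
 ┃                                  
 ┃                                  
 ┃                                  
 ┃                                  
 ┃                                  
 ┗━━━━━━━━━━━━━━━━━━━━━━━━━━━━━━━━━━


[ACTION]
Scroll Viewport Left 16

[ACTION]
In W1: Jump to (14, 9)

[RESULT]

    ┃ MapNavigator                  
    ┠───────────────────────────────
    ┃    ........................♣═.
    ┃    ........................♣═.
    ┃    ^........................═.
    ┃    ^^.......................═.
 ┏━━┃    .^^...........@..........═.
 ┃ F┃    ^...................~....═.
 ┠──┃    ^........................═.
 ┃> ┃    ...........................
 ┃  ┃    .........................═.
 ┃  ┗━━━━━━━━━━━━━━━━━━━━━━━━━━━━━━━
 ┃                                  
 ┃                                  
 ┃                                  
 ┃                                  
 ┃                                  
 ┃                                  
 ┃                                  
 ┗━━━━━━━━━━━━━━━━━━━━━━━━━━━━━━━━━━


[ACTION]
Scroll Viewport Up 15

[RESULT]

    ┏━━━━━━━━━━━━━━━━━━━━━━━━━━━━━━━
    ┃ MapNavigator                  
    ┠───────────────────────────────
    ┃    ........................♣═.
    ┃    ........................♣═.
    ┃    ^........................═.
    ┃    ^^.......................═.
 ┏━━┃    .^^...........@..........═.
 ┃ F┃    ^...................~....═.
 ┠──┃    ^........................═.
 ┃> ┃    ...........................
 ┃  ┃    .........................═.
 ┃  ┗━━━━━━━━━━━━━━━━━━━━━━━━━━━━━━━
 ┃                                  
 ┃                                  
 ┃                                  
 ┃                                  
 ┃                                  
 ┃                                  
 ┃                                  


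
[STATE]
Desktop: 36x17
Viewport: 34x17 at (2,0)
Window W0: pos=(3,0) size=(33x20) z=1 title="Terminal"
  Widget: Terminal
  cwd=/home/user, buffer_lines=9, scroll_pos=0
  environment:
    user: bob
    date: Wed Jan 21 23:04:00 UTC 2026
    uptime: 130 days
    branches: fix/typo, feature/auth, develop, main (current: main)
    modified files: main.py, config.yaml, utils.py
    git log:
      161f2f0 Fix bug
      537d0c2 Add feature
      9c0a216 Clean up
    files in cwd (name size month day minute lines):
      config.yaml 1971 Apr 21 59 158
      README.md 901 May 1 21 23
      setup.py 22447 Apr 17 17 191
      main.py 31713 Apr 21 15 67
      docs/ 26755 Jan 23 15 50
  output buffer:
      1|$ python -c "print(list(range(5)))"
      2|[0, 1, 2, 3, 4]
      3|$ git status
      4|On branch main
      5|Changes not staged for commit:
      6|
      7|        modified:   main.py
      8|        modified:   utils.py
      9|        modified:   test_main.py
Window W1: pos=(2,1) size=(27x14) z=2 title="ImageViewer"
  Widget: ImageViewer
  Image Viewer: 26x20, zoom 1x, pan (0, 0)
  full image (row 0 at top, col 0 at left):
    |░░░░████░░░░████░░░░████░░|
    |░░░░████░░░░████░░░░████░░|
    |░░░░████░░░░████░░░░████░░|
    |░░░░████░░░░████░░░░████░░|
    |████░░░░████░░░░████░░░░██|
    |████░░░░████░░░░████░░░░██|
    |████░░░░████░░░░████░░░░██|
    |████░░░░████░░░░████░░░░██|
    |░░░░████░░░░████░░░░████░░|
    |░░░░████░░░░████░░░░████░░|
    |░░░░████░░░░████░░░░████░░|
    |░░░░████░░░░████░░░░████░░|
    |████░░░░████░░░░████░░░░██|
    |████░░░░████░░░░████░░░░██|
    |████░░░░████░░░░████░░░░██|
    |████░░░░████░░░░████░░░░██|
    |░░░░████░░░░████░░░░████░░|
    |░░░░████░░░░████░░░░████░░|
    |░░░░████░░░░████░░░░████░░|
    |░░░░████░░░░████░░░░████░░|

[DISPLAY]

 ┏━━━━━━━━━━━━━━━━━━━━━━━━━━━━━━━┓
┏━━━━━━━━━━━━━━━━━━━━━━━━━┓      ┃
┃ ImageViewer             ┃──────┨
┠─────────────────────────┨ange(5┃
┃░░░░████░░░░████░░░░████░┃      ┃
┃░░░░████░░░░████░░░░████░┃      ┃
┃░░░░████░░░░████░░░░████░┃      ┃
┃░░░░████░░░░████░░░░████░┃mmit: ┃
┃████░░░░████░░░░████░░░░█┃      ┃
┃████░░░░████░░░░████░░░░█┃py    ┃
┃████░░░░████░░░░████░░░░█┃.py   ┃
┃████░░░░████░░░░████░░░░█┃main.p┃
┃░░░░████░░░░████░░░░████░┃      ┃
┃░░░░████░░░░████░░░░████░┃      ┃
┗━━━━━━━━━━━━━━━━━━━━━━━━━┛      ┃
 ┃                               ┃
 ┃                               ┃


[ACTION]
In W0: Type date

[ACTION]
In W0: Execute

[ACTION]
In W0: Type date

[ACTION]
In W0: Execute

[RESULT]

 ┏━━━━━━━━━━━━━━━━━━━━━━━━━━━━━━━┓
┏━━━━━━━━━━━━━━━━━━━━━━━━━┓      ┃
┃ ImageViewer             ┃──────┨
┠─────────────────────────┨ange(5┃
┃░░░░████░░░░████░░░░████░┃      ┃
┃░░░░████░░░░████░░░░████░┃      ┃
┃░░░░████░░░░████░░░░████░┃      ┃
┃░░░░████░░░░████░░░░████░┃mmit: ┃
┃████░░░░████░░░░████░░░░█┃      ┃
┃████░░░░████░░░░████░░░░█┃py    ┃
┃████░░░░████░░░░████░░░░█┃.py   ┃
┃████░░░░████░░░░████░░░░█┃main.p┃
┃░░░░████░░░░████░░░░████░┃      ┃
┃░░░░████░░░░████░░░░████░┃026   ┃
┗━━━━━━━━━━━━━━━━━━━━━━━━━┛      ┃
 ┃Wed Jan 21 23:04:00 UTC 2026   ┃
 ┃$ █                            ┃


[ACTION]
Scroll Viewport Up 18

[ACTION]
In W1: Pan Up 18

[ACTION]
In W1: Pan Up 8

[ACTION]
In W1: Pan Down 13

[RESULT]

 ┏━━━━━━━━━━━━━━━━━━━━━━━━━━━━━━━┓
┏━━━━━━━━━━━━━━━━━━━━━━━━━┓      ┃
┃ ImageViewer             ┃──────┨
┠─────────────────────────┨ange(5┃
┃████░░░░████░░░░████░░░░█┃      ┃
┃████░░░░████░░░░████░░░░█┃      ┃
┃████░░░░████░░░░████░░░░█┃      ┃
┃░░░░████░░░░████░░░░████░┃mmit: ┃
┃░░░░████░░░░████░░░░████░┃      ┃
┃░░░░████░░░░████░░░░████░┃py    ┃
┃░░░░████░░░░████░░░░████░┃.py   ┃
┃                         ┃main.p┃
┃                         ┃      ┃
┃                         ┃026   ┃
┗━━━━━━━━━━━━━━━━━━━━━━━━━┛      ┃
 ┃Wed Jan 21 23:04:00 UTC 2026   ┃
 ┃$ █                            ┃
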